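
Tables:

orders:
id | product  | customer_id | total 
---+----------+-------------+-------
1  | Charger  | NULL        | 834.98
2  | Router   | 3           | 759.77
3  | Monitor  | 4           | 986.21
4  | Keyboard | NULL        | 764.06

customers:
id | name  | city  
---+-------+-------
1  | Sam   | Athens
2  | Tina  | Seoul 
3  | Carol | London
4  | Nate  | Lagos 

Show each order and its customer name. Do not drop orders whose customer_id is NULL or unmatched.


LEFT JOIN keeps every row from orders (the left table); where customer_id has no match in customers, the customer columns become NULL. Walk through each order:
  - order 1 (Charger): customer_id=NULL, no match -> kept with NULL
  - order 2 (Router): customer_id=3 -> matches Carol
  - order 3 (Monitor): customer_id=4 -> matches Nate
  - order 4 (Keyboard): customer_id=NULL, no match -> kept with NULL
All 4 rows appear; 2 have NULL customer.

SQL:
SELECT a.product, b.name AS customer
FROM orders a
LEFT JOIN customers b ON a.customer_id = b.id

Result:
product  | customer
---------+---------
Charger  | NULL    
Router   | Carol   
Monitor  | Nate    
Keyboard | NULL    


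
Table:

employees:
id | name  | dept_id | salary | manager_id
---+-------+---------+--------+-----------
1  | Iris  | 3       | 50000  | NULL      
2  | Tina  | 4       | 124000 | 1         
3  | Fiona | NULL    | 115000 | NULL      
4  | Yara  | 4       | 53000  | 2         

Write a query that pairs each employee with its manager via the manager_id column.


This is a self-join: employees is joined to a second copy of itself, matching each row's manager_id to another row's id. Use LEFT JOIN so rows with manager_id=NULL are kept.
  - employee 1 (Iris): manager_id=NULL -> NULL
  - employee 2 (Tina): manager_id=1 -> Iris
  - employee 3 (Fiona): manager_id=NULL -> NULL
  - employee 4 (Yara): manager_id=2 -> Tina

SQL:
SELECT a.name AS item, b.name AS manager
FROM employees a
LEFT JOIN employees b ON a.manager_id = b.id

Result:
item  | manager
------+--------
Iris  | NULL   
Tina  | Iris   
Fiona | NULL   
Yara  | Tina   


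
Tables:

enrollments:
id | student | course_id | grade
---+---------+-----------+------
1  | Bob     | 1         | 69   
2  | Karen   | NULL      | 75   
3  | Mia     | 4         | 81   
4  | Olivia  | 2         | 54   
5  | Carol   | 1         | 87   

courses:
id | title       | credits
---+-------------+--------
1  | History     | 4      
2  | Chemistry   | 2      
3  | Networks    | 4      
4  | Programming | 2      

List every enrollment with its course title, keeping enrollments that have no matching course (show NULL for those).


LEFT JOIN keeps every row from enrollments (the left table); where course_id has no match in courses, the course columns become NULL. Walk through each enrollment:
  - enrollment 1 (Bob): course_id=1 -> matches History
  - enrollment 2 (Karen): course_id=NULL, no match -> kept with NULL
  - enrollment 3 (Mia): course_id=4 -> matches Programming
  - enrollment 4 (Olivia): course_id=2 -> matches Chemistry
  - enrollment 5 (Carol): course_id=1 -> matches History
All 5 rows appear; 1 has NULL course.

SQL:
SELECT a.student, b.title AS course
FROM enrollments a
LEFT JOIN courses b ON a.course_id = b.id

Result:
student | course     
--------+------------
Bob     | History    
Karen   | NULL       
Mia     | Programming
Olivia  | Chemistry  
Carol   | History    


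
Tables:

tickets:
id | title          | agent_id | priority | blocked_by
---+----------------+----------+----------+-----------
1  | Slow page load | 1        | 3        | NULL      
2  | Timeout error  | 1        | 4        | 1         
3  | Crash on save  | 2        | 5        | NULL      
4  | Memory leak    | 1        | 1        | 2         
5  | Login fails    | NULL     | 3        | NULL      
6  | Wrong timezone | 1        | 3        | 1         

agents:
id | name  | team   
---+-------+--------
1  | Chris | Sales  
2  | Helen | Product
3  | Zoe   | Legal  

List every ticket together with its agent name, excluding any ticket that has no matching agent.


INNER JOIN keeps only tickets rows whose agent_id matches an id in agents. Walk through each ticket:
  - ticket 1 (Slow page load): agent_id=1 -> matches Chris
  - ticket 2 (Timeout error): agent_id=1 -> matches Chris
  - ticket 3 (Crash on save): agent_id=2 -> matches Helen
  - ticket 4 (Memory leak): agent_id=1 -> matches Chris
  - ticket 5 (Login fails): agent_id=NULL, no match -> dropped
  - ticket 6 (Wrong timezone): agent_id=1 -> matches Chris
So 1 of 6 rows is dropped.

SQL:
SELECT a.title, b.name AS agent
FROM tickets a
INNER JOIN agents b ON a.agent_id = b.id

Result:
title          | agent
---------------+------
Slow page load | Chris
Timeout error  | Chris
Crash on save  | Helen
Memory leak    | Chris
Wrong timezone | Chris


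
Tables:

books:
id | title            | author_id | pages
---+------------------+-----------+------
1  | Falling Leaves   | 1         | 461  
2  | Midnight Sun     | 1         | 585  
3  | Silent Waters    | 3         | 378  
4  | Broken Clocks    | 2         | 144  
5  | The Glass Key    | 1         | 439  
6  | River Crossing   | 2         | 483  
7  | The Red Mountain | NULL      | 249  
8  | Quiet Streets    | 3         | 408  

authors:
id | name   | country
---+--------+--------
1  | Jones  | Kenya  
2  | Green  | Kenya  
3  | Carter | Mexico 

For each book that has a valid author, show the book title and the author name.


INNER JOIN keeps only books rows whose author_id matches an id in authors. Walk through each book:
  - book 1 (Falling Leaves): author_id=1 -> matches Jones
  - book 2 (Midnight Sun): author_id=1 -> matches Jones
  - book 3 (Silent Waters): author_id=3 -> matches Carter
  - book 4 (Broken Clocks): author_id=2 -> matches Green
  - book 5 (The Glass Key): author_id=1 -> matches Jones
  - book 6 (River Crossing): author_id=2 -> matches Green
  - book 7 (The Red Mountain): author_id=NULL, no match -> dropped
  - book 8 (Quiet Streets): author_id=3 -> matches Carter
So 1 of 8 rows is dropped.

SQL:
SELECT a.title, b.name AS author
FROM books a
INNER JOIN authors b ON a.author_id = b.id

Result:
title          | author
---------------+-------
Falling Leaves | Jones 
Midnight Sun   | Jones 
Silent Waters  | Carter
Broken Clocks  | Green 
The Glass Key  | Jones 
River Crossing | Green 
Quiet Streets  | Carter


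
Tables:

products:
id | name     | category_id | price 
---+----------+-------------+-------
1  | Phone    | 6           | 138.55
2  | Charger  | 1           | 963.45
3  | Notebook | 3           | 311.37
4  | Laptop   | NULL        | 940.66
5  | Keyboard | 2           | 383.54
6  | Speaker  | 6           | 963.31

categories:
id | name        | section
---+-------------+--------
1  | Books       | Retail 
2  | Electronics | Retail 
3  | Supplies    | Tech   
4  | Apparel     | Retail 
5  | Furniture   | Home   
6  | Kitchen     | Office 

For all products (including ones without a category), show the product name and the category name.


LEFT JOIN keeps every row from products (the left table); where category_id has no match in categories, the category columns become NULL. Walk through each product:
  - product 1 (Phone): category_id=6 -> matches Kitchen
  - product 2 (Charger): category_id=1 -> matches Books
  - product 3 (Notebook): category_id=3 -> matches Supplies
  - product 4 (Laptop): category_id=NULL, no match -> kept with NULL
  - product 5 (Keyboard): category_id=2 -> matches Electronics
  - product 6 (Speaker): category_id=6 -> matches Kitchen
All 6 rows appear; 1 has NULL category.

SQL:
SELECT a.name, b.name AS category
FROM products a
LEFT JOIN categories b ON a.category_id = b.id

Result:
name     | category   
---------+------------
Phone    | Kitchen    
Charger  | Books      
Notebook | Supplies   
Laptop   | NULL       
Keyboard | Electronics
Speaker  | Kitchen    


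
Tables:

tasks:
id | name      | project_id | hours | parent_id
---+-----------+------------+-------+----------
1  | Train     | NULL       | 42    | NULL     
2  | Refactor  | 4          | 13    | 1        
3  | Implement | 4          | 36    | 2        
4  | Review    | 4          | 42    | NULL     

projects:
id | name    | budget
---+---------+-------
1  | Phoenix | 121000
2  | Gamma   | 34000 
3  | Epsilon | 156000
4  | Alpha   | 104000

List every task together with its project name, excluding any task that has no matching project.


INNER JOIN keeps only tasks rows whose project_id matches an id in projects. Walk through each task:
  - task 1 (Train): project_id=NULL, no match -> dropped
  - task 2 (Refactor): project_id=4 -> matches Alpha
  - task 3 (Implement): project_id=4 -> matches Alpha
  - task 4 (Review): project_id=4 -> matches Alpha
So 1 of 4 rows is dropped.

SQL:
SELECT a.name, b.name AS project
FROM tasks a
INNER JOIN projects b ON a.project_id = b.id

Result:
name      | project
----------+--------
Refactor  | Alpha  
Implement | Alpha  
Review    | Alpha  


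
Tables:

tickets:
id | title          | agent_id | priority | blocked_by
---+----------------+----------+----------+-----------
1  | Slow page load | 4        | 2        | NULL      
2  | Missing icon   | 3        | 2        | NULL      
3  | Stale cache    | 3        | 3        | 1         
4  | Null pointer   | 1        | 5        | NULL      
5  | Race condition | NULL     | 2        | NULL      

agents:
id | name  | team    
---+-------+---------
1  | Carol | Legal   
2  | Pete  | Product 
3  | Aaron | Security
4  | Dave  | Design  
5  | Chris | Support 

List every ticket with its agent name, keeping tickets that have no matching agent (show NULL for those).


LEFT JOIN keeps every row from tickets (the left table); where agent_id has no match in agents, the agent columns become NULL. Walk through each ticket:
  - ticket 1 (Slow page load): agent_id=4 -> matches Dave
  - ticket 2 (Missing icon): agent_id=3 -> matches Aaron
  - ticket 3 (Stale cache): agent_id=3 -> matches Aaron
  - ticket 4 (Null pointer): agent_id=1 -> matches Carol
  - ticket 5 (Race condition): agent_id=NULL, no match -> kept with NULL
All 5 rows appear; 1 has NULL agent.

SQL:
SELECT a.title, b.name AS agent
FROM tickets a
LEFT JOIN agents b ON a.agent_id = b.id

Result:
title          | agent
---------------+------
Slow page load | Dave 
Missing icon   | Aaron
Stale cache    | Aaron
Null pointer   | Carol
Race condition | NULL 


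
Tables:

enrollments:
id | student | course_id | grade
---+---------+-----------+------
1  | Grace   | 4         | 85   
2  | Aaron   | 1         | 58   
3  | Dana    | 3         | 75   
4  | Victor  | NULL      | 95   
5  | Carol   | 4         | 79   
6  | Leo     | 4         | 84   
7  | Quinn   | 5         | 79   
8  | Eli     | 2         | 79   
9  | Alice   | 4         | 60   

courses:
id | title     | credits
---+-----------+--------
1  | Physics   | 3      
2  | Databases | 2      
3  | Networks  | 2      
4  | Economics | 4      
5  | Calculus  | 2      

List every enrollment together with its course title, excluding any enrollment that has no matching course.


INNER JOIN keeps only enrollments rows whose course_id matches an id in courses. Walk through each enrollment:
  - enrollment 1 (Grace): course_id=4 -> matches Economics
  - enrollment 2 (Aaron): course_id=1 -> matches Physics
  - enrollment 3 (Dana): course_id=3 -> matches Networks
  - enrollment 4 (Victor): course_id=NULL, no match -> dropped
  - enrollment 5 (Carol): course_id=4 -> matches Economics
  - enrollment 6 (Leo): course_id=4 -> matches Economics
  - enrollment 7 (Quinn): course_id=5 -> matches Calculus
  - enrollment 8 (Eli): course_id=2 -> matches Databases
  - enrollment 9 (Alice): course_id=4 -> matches Economics
So 1 of 9 rows is dropped.

SQL:
SELECT a.student, b.title AS course
FROM enrollments a
INNER JOIN courses b ON a.course_id = b.id

Result:
student | course   
--------+----------
Grace   | Economics
Aaron   | Physics  
Dana    | Networks 
Carol   | Economics
Leo     | Economics
Quinn   | Calculus 
Eli     | Databases
Alice   | Economics


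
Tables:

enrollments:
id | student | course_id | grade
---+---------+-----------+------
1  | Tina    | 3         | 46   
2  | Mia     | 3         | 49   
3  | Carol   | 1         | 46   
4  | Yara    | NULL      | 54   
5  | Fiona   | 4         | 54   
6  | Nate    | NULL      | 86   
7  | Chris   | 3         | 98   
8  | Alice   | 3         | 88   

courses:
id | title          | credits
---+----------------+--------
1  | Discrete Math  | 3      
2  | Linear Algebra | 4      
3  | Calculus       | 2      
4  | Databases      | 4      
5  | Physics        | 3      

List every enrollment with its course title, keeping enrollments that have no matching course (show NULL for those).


LEFT JOIN keeps every row from enrollments (the left table); where course_id has no match in courses, the course columns become NULL. Walk through each enrollment:
  - enrollment 1 (Tina): course_id=3 -> matches Calculus
  - enrollment 2 (Mia): course_id=3 -> matches Calculus
  - enrollment 3 (Carol): course_id=1 -> matches Discrete Math
  - enrollment 4 (Yara): course_id=NULL, no match -> kept with NULL
  - enrollment 5 (Fiona): course_id=4 -> matches Databases
  - enrollment 6 (Nate): course_id=NULL, no match -> kept with NULL
  - enrollment 7 (Chris): course_id=3 -> matches Calculus
  - enrollment 8 (Alice): course_id=3 -> matches Calculus
All 8 rows appear; 2 have NULL course.

SQL:
SELECT a.student, b.title AS course
FROM enrollments a
LEFT JOIN courses b ON a.course_id = b.id

Result:
student | course       
--------+--------------
Tina    | Calculus     
Mia     | Calculus     
Carol   | Discrete Math
Yara    | NULL         
Fiona   | Databases    
Nate    | NULL         
Chris   | Calculus     
Alice   | Calculus     


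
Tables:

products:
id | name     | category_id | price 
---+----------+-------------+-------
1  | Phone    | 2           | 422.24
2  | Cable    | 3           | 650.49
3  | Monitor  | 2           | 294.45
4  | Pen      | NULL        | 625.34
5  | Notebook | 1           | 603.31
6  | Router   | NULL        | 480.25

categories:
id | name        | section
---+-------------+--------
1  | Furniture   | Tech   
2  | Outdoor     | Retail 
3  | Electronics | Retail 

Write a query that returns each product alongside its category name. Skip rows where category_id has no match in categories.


INNER JOIN keeps only products rows whose category_id matches an id in categories. Walk through each product:
  - product 1 (Phone): category_id=2 -> matches Outdoor
  - product 2 (Cable): category_id=3 -> matches Electronics
  - product 3 (Monitor): category_id=2 -> matches Outdoor
  - product 4 (Pen): category_id=NULL, no match -> dropped
  - product 5 (Notebook): category_id=1 -> matches Furniture
  - product 6 (Router): category_id=NULL, no match -> dropped
So 2 of 6 rows are dropped.

SQL:
SELECT a.name, b.name AS category
FROM products a
INNER JOIN categories b ON a.category_id = b.id

Result:
name     | category   
---------+------------
Phone    | Outdoor    
Cable    | Electronics
Monitor  | Outdoor    
Notebook | Furniture  


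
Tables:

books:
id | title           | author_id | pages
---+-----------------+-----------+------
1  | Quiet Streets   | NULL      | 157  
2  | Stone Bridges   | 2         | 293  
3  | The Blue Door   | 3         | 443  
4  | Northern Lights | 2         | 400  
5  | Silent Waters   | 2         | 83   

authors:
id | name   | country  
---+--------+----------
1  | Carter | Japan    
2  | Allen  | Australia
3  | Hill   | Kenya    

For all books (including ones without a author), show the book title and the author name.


LEFT JOIN keeps every row from books (the left table); where author_id has no match in authors, the author columns become NULL. Walk through each book:
  - book 1 (Quiet Streets): author_id=NULL, no match -> kept with NULL
  - book 2 (Stone Bridges): author_id=2 -> matches Allen
  - book 3 (The Blue Door): author_id=3 -> matches Hill
  - book 4 (Northern Lights): author_id=2 -> matches Allen
  - book 5 (Silent Waters): author_id=2 -> matches Allen
All 5 rows appear; 1 has NULL author.

SQL:
SELECT a.title, b.name AS author
FROM books a
LEFT JOIN authors b ON a.author_id = b.id

Result:
title           | author
----------------+-------
Quiet Streets   | NULL  
Stone Bridges   | Allen 
The Blue Door   | Hill  
Northern Lights | Allen 
Silent Waters   | Allen 


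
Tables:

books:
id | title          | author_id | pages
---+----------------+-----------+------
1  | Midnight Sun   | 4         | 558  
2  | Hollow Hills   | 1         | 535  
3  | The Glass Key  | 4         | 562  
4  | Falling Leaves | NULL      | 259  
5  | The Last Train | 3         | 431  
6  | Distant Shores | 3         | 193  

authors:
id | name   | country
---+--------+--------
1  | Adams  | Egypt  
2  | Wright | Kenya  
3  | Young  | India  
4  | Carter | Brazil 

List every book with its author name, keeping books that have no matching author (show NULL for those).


LEFT JOIN keeps every row from books (the left table); where author_id has no match in authors, the author columns become NULL. Walk through each book:
  - book 1 (Midnight Sun): author_id=4 -> matches Carter
  - book 2 (Hollow Hills): author_id=1 -> matches Adams
  - book 3 (The Glass Key): author_id=4 -> matches Carter
  - book 4 (Falling Leaves): author_id=NULL, no match -> kept with NULL
  - book 5 (The Last Train): author_id=3 -> matches Young
  - book 6 (Distant Shores): author_id=3 -> matches Young
All 6 rows appear; 1 has NULL author.

SQL:
SELECT a.title, b.name AS author
FROM books a
LEFT JOIN authors b ON a.author_id = b.id

Result:
title          | author
---------------+-------
Midnight Sun   | Carter
Hollow Hills   | Adams 
The Glass Key  | Carter
Falling Leaves | NULL  
The Last Train | Young 
Distant Shores | Young 


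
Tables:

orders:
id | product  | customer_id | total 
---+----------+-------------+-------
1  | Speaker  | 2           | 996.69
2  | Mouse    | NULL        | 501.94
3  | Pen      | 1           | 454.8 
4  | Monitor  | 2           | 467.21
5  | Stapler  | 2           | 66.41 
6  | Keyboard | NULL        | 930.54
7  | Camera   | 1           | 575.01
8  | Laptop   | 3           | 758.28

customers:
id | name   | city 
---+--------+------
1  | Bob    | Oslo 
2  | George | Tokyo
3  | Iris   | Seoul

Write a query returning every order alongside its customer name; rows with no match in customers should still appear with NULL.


LEFT JOIN keeps every row from orders (the left table); where customer_id has no match in customers, the customer columns become NULL. Walk through each order:
  - order 1 (Speaker): customer_id=2 -> matches George
  - order 2 (Mouse): customer_id=NULL, no match -> kept with NULL
  - order 3 (Pen): customer_id=1 -> matches Bob
  - order 4 (Monitor): customer_id=2 -> matches George
  - order 5 (Stapler): customer_id=2 -> matches George
  - order 6 (Keyboard): customer_id=NULL, no match -> kept with NULL
  - order 7 (Camera): customer_id=1 -> matches Bob
  - order 8 (Laptop): customer_id=3 -> matches Iris
All 8 rows appear; 2 have NULL customer.

SQL:
SELECT a.product, b.name AS customer
FROM orders a
LEFT JOIN customers b ON a.customer_id = b.id

Result:
product  | customer
---------+---------
Speaker  | George  
Mouse    | NULL    
Pen      | Bob     
Monitor  | George  
Stapler  | George  
Keyboard | NULL    
Camera   | Bob     
Laptop   | Iris    


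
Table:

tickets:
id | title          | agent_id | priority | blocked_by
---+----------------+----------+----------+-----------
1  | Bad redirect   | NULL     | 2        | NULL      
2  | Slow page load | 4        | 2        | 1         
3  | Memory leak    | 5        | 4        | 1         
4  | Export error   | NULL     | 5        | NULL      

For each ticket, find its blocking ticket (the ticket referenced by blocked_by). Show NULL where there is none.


This is a self-join: tickets is joined to a second copy of itself, matching each row's blocked_by to another row's id. Use LEFT JOIN so rows with blocked_by=NULL are kept.
  - ticket 1 (Bad redirect): blocked_by=NULL -> NULL
  - ticket 2 (Slow page load): blocked_by=1 -> Bad redirect
  - ticket 3 (Memory leak): blocked_by=1 -> Bad redirect
  - ticket 4 (Export error): blocked_by=NULL -> NULL

SQL:
SELECT a.title AS item, b.title AS blocked_by
FROM tickets a
LEFT JOIN tickets b ON a.blocked_by = b.id

Result:
item           | blocked_by  
---------------+-------------
Bad redirect   | NULL        
Slow page load | Bad redirect
Memory leak    | Bad redirect
Export error   | NULL        


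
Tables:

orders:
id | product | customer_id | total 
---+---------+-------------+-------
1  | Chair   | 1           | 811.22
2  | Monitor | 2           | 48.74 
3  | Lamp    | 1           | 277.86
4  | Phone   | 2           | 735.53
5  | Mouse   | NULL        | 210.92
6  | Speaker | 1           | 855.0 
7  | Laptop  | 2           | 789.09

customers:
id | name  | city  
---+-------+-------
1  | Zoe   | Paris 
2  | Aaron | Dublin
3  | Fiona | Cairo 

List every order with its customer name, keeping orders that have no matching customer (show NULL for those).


LEFT JOIN keeps every row from orders (the left table); where customer_id has no match in customers, the customer columns become NULL. Walk through each order:
  - order 1 (Chair): customer_id=1 -> matches Zoe
  - order 2 (Monitor): customer_id=2 -> matches Aaron
  - order 3 (Lamp): customer_id=1 -> matches Zoe
  - order 4 (Phone): customer_id=2 -> matches Aaron
  - order 5 (Mouse): customer_id=NULL, no match -> kept with NULL
  - order 6 (Speaker): customer_id=1 -> matches Zoe
  - order 7 (Laptop): customer_id=2 -> matches Aaron
All 7 rows appear; 1 has NULL customer.

SQL:
SELECT a.product, b.name AS customer
FROM orders a
LEFT JOIN customers b ON a.customer_id = b.id

Result:
product | customer
--------+---------
Chair   | Zoe     
Monitor | Aaron   
Lamp    | Zoe     
Phone   | Aaron   
Mouse   | NULL    
Speaker | Zoe     
Laptop  | Aaron   


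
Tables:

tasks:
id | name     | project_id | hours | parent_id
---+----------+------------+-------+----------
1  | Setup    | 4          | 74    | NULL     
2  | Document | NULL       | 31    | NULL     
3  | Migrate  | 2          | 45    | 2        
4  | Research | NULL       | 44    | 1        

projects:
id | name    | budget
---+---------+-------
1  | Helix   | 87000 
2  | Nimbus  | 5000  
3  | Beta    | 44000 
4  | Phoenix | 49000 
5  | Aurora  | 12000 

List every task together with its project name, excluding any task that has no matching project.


INNER JOIN keeps only tasks rows whose project_id matches an id in projects. Walk through each task:
  - task 1 (Setup): project_id=4 -> matches Phoenix
  - task 2 (Document): project_id=NULL, no match -> dropped
  - task 3 (Migrate): project_id=2 -> matches Nimbus
  - task 4 (Research): project_id=NULL, no match -> dropped
So 2 of 4 rows are dropped.

SQL:
SELECT a.name, b.name AS project
FROM tasks a
INNER JOIN projects b ON a.project_id = b.id

Result:
name    | project
--------+--------
Setup   | Phoenix
Migrate | Nimbus 


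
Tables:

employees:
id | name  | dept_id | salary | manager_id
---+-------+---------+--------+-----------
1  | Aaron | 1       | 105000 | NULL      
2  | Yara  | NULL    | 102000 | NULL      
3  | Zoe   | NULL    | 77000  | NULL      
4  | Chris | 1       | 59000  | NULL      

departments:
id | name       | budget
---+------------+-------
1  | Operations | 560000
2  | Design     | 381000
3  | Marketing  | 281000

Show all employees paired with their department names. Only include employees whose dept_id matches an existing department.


INNER JOIN keeps only employees rows whose dept_id matches an id in departments. Walk through each employee:
  - employee 1 (Aaron): dept_id=1 -> matches Operations
  - employee 2 (Yara): dept_id=NULL, no match -> dropped
  - employee 3 (Zoe): dept_id=NULL, no match -> dropped
  - employee 4 (Chris): dept_id=1 -> matches Operations
So 2 of 4 rows are dropped.

SQL:
SELECT a.name, b.name AS department
FROM employees a
INNER JOIN departments b ON a.dept_id = b.id

Result:
name  | department
------+-----------
Aaron | Operations
Chris | Operations


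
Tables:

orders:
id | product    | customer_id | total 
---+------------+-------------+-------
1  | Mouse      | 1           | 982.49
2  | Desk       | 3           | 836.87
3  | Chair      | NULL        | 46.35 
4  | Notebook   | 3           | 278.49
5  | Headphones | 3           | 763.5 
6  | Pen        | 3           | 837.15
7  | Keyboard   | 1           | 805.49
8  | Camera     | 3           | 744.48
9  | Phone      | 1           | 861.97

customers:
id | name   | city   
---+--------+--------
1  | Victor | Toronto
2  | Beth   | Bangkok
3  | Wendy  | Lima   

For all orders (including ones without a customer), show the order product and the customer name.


LEFT JOIN keeps every row from orders (the left table); where customer_id has no match in customers, the customer columns become NULL. Walk through each order:
  - order 1 (Mouse): customer_id=1 -> matches Victor
  - order 2 (Desk): customer_id=3 -> matches Wendy
  - order 3 (Chair): customer_id=NULL, no match -> kept with NULL
  - order 4 (Notebook): customer_id=3 -> matches Wendy
  - order 5 (Headphones): customer_id=3 -> matches Wendy
  - order 6 (Pen): customer_id=3 -> matches Wendy
  - order 7 (Keyboard): customer_id=1 -> matches Victor
  - order 8 (Camera): customer_id=3 -> matches Wendy
  - order 9 (Phone): customer_id=1 -> matches Victor
All 9 rows appear; 1 has NULL customer.

SQL:
SELECT a.product, b.name AS customer
FROM orders a
LEFT JOIN customers b ON a.customer_id = b.id

Result:
product    | customer
-----------+---------
Mouse      | Victor  
Desk       | Wendy   
Chair      | NULL    
Notebook   | Wendy   
Headphones | Wendy   
Pen        | Wendy   
Keyboard   | Victor  
Camera     | Wendy   
Phone      | Victor  


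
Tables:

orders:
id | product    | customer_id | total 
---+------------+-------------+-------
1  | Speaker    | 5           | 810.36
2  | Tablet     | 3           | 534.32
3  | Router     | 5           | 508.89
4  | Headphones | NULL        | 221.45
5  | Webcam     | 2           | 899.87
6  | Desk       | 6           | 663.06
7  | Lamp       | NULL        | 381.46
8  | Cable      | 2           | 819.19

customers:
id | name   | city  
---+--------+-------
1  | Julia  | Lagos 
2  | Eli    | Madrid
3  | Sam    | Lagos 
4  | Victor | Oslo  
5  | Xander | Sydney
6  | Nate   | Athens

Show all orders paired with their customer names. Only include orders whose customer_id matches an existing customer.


INNER JOIN keeps only orders rows whose customer_id matches an id in customers. Walk through each order:
  - order 1 (Speaker): customer_id=5 -> matches Xander
  - order 2 (Tablet): customer_id=3 -> matches Sam
  - order 3 (Router): customer_id=5 -> matches Xander
  - order 4 (Headphones): customer_id=NULL, no match -> dropped
  - order 5 (Webcam): customer_id=2 -> matches Eli
  - order 6 (Desk): customer_id=6 -> matches Nate
  - order 7 (Lamp): customer_id=NULL, no match -> dropped
  - order 8 (Cable): customer_id=2 -> matches Eli
So 2 of 8 rows are dropped.

SQL:
SELECT a.product, b.name AS customer
FROM orders a
INNER JOIN customers b ON a.customer_id = b.id

Result:
product | customer
--------+---------
Speaker | Xander  
Tablet  | Sam     
Router  | Xander  
Webcam  | Eli     
Desk    | Nate    
Cable   | Eli     


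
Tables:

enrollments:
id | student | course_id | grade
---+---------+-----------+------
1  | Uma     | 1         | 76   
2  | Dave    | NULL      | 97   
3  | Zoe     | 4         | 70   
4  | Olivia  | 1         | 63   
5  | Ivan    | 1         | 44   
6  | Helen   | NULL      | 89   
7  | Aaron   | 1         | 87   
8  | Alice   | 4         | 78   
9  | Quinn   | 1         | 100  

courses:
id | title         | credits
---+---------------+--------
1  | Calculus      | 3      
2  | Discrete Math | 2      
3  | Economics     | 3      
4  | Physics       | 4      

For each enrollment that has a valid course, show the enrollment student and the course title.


INNER JOIN keeps only enrollments rows whose course_id matches an id in courses. Walk through each enrollment:
  - enrollment 1 (Uma): course_id=1 -> matches Calculus
  - enrollment 2 (Dave): course_id=NULL, no match -> dropped
  - enrollment 3 (Zoe): course_id=4 -> matches Physics
  - enrollment 4 (Olivia): course_id=1 -> matches Calculus
  - enrollment 5 (Ivan): course_id=1 -> matches Calculus
  - enrollment 6 (Helen): course_id=NULL, no match -> dropped
  - enrollment 7 (Aaron): course_id=1 -> matches Calculus
  - enrollment 8 (Alice): course_id=4 -> matches Physics
  - enrollment 9 (Quinn): course_id=1 -> matches Calculus
So 2 of 9 rows are dropped.

SQL:
SELECT a.student, b.title AS course
FROM enrollments a
INNER JOIN courses b ON a.course_id = b.id

Result:
student | course  
--------+---------
Uma     | Calculus
Zoe     | Physics 
Olivia  | Calculus
Ivan    | Calculus
Aaron   | Calculus
Alice   | Physics 
Quinn   | Calculus


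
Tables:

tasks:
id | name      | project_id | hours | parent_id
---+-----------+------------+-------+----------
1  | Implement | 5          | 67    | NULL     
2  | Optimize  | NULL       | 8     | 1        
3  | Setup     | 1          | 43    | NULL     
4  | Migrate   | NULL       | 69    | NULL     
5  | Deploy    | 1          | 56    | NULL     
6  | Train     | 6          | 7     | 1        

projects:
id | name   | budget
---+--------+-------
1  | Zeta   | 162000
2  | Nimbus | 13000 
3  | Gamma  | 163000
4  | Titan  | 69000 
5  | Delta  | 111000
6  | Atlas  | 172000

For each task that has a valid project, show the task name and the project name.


INNER JOIN keeps only tasks rows whose project_id matches an id in projects. Walk through each task:
  - task 1 (Implement): project_id=5 -> matches Delta
  - task 2 (Optimize): project_id=NULL, no match -> dropped
  - task 3 (Setup): project_id=1 -> matches Zeta
  - task 4 (Migrate): project_id=NULL, no match -> dropped
  - task 5 (Deploy): project_id=1 -> matches Zeta
  - task 6 (Train): project_id=6 -> matches Atlas
So 2 of 6 rows are dropped.

SQL:
SELECT a.name, b.name AS project
FROM tasks a
INNER JOIN projects b ON a.project_id = b.id

Result:
name      | project
----------+--------
Implement | Delta  
Setup     | Zeta   
Deploy    | Zeta   
Train     | Atlas  


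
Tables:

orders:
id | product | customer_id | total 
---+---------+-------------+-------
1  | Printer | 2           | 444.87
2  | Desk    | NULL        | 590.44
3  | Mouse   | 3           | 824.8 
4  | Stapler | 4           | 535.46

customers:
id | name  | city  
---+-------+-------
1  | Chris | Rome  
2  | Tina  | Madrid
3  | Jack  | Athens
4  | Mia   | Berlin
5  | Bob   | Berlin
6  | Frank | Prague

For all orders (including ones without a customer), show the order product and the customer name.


LEFT JOIN keeps every row from orders (the left table); where customer_id has no match in customers, the customer columns become NULL. Walk through each order:
  - order 1 (Printer): customer_id=2 -> matches Tina
  - order 2 (Desk): customer_id=NULL, no match -> kept with NULL
  - order 3 (Mouse): customer_id=3 -> matches Jack
  - order 4 (Stapler): customer_id=4 -> matches Mia
All 4 rows appear; 1 has NULL customer.

SQL:
SELECT a.product, b.name AS customer
FROM orders a
LEFT JOIN customers b ON a.customer_id = b.id

Result:
product | customer
--------+---------
Printer | Tina    
Desk    | NULL    
Mouse   | Jack    
Stapler | Mia     


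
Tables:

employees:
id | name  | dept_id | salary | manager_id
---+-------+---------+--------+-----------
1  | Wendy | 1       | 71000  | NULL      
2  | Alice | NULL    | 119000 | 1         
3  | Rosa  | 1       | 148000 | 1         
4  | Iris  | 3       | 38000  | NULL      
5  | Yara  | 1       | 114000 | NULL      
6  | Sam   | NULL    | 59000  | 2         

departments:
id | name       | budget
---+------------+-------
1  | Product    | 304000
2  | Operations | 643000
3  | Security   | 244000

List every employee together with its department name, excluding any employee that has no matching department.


INNER JOIN keeps only employees rows whose dept_id matches an id in departments. Walk through each employee:
  - employee 1 (Wendy): dept_id=1 -> matches Product
  - employee 2 (Alice): dept_id=NULL, no match -> dropped
  - employee 3 (Rosa): dept_id=1 -> matches Product
  - employee 4 (Iris): dept_id=3 -> matches Security
  - employee 5 (Yara): dept_id=1 -> matches Product
  - employee 6 (Sam): dept_id=NULL, no match -> dropped
So 2 of 6 rows are dropped.

SQL:
SELECT a.name, b.name AS department
FROM employees a
INNER JOIN departments b ON a.dept_id = b.id

Result:
name  | department
------+-----------
Wendy | Product   
Rosa  | Product   
Iris  | Security  
Yara  | Product   


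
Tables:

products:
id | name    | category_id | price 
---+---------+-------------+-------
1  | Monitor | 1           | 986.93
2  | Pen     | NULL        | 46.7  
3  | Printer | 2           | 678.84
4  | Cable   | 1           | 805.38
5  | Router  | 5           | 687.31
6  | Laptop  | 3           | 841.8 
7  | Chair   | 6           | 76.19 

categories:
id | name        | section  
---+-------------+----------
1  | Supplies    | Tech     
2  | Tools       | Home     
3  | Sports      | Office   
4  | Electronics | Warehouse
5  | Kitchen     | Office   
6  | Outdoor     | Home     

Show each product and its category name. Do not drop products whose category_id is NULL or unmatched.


LEFT JOIN keeps every row from products (the left table); where category_id has no match in categories, the category columns become NULL. Walk through each product:
  - product 1 (Monitor): category_id=1 -> matches Supplies
  - product 2 (Pen): category_id=NULL, no match -> kept with NULL
  - product 3 (Printer): category_id=2 -> matches Tools
  - product 4 (Cable): category_id=1 -> matches Supplies
  - product 5 (Router): category_id=5 -> matches Kitchen
  - product 6 (Laptop): category_id=3 -> matches Sports
  - product 7 (Chair): category_id=6 -> matches Outdoor
All 7 rows appear; 1 has NULL category.

SQL:
SELECT a.name, b.name AS category
FROM products a
LEFT JOIN categories b ON a.category_id = b.id

Result:
name    | category
--------+---------
Monitor | Supplies
Pen     | NULL    
Printer | Tools   
Cable   | Supplies
Router  | Kitchen 
Laptop  | Sports  
Chair   | Outdoor 


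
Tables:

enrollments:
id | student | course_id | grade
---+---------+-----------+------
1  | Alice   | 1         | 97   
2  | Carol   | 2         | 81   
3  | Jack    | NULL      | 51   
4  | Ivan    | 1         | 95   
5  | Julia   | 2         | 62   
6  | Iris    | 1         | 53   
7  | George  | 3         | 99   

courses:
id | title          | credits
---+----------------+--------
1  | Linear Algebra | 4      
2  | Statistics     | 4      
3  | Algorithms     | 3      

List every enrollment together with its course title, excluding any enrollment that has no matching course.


INNER JOIN keeps only enrollments rows whose course_id matches an id in courses. Walk through each enrollment:
  - enrollment 1 (Alice): course_id=1 -> matches Linear Algebra
  - enrollment 2 (Carol): course_id=2 -> matches Statistics
  - enrollment 3 (Jack): course_id=NULL, no match -> dropped
  - enrollment 4 (Ivan): course_id=1 -> matches Linear Algebra
  - enrollment 5 (Julia): course_id=2 -> matches Statistics
  - enrollment 6 (Iris): course_id=1 -> matches Linear Algebra
  - enrollment 7 (George): course_id=3 -> matches Algorithms
So 1 of 7 rows is dropped.

SQL:
SELECT a.student, b.title AS course
FROM enrollments a
INNER JOIN courses b ON a.course_id = b.id

Result:
student | course        
--------+---------------
Alice   | Linear Algebra
Carol   | Statistics    
Ivan    | Linear Algebra
Julia   | Statistics    
Iris    | Linear Algebra
George  | Algorithms    


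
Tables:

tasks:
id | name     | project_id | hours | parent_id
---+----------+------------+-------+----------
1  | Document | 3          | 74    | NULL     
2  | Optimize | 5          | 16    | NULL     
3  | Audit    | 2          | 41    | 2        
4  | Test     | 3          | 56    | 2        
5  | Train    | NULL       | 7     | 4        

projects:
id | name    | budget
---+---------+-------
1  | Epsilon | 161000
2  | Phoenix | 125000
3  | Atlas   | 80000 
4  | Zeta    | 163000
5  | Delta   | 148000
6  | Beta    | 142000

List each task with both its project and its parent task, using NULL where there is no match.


Two LEFT JOINs from the same base table tasks: one to projects via project_id, one to tasks itself via parent_id. Both are LEFT so every task is preserved.
Match against projects:
  - task 1 (Document): project_id=3 -> matches Atlas
  - task 2 (Optimize): project_id=5 -> matches Delta
  - task 3 (Audit): project_id=2 -> matches Phoenix
  - task 4 (Test): project_id=3 -> matches Atlas
  - task 5 (Train): project_id=NULL, no match -> kept with NULL
Match against tasks (self):
  - task 1 (Document): parent_id=NULL -> NULL
  - task 2 (Optimize): parent_id=NULL -> NULL
  - task 3 (Audit): parent_id=2 -> Optimize
  - task 4 (Test): parent_id=2 -> Optimize
  - task 5 (Train): parent_id=4 -> Test

SQL:
SELECT a.name, b.name AS project, c.name AS parent
FROM tasks a
LEFT JOIN projects b ON a.project_id = b.id
LEFT JOIN tasks c ON a.parent_id = c.id

Result:
name     | project | parent  
---------+---------+---------
Document | Atlas   | NULL    
Optimize | Delta   | NULL    
Audit    | Phoenix | Optimize
Test     | Atlas   | Optimize
Train    | NULL    | Test    


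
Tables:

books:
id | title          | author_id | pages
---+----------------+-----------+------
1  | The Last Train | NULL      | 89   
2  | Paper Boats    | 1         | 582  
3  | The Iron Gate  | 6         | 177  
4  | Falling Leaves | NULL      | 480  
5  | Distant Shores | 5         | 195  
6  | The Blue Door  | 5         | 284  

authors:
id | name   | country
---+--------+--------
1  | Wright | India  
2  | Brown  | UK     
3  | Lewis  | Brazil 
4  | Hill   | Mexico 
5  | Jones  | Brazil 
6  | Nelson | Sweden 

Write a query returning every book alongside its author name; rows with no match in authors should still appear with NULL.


LEFT JOIN keeps every row from books (the left table); where author_id has no match in authors, the author columns become NULL. Walk through each book:
  - book 1 (The Last Train): author_id=NULL, no match -> kept with NULL
  - book 2 (Paper Boats): author_id=1 -> matches Wright
  - book 3 (The Iron Gate): author_id=6 -> matches Nelson
  - book 4 (Falling Leaves): author_id=NULL, no match -> kept with NULL
  - book 5 (Distant Shores): author_id=5 -> matches Jones
  - book 6 (The Blue Door): author_id=5 -> matches Jones
All 6 rows appear; 2 have NULL author.

SQL:
SELECT a.title, b.name AS author
FROM books a
LEFT JOIN authors b ON a.author_id = b.id

Result:
title          | author
---------------+-------
The Last Train | NULL  
Paper Boats    | Wright
The Iron Gate  | Nelson
Falling Leaves | NULL  
Distant Shores | Jones 
The Blue Door  | Jones 


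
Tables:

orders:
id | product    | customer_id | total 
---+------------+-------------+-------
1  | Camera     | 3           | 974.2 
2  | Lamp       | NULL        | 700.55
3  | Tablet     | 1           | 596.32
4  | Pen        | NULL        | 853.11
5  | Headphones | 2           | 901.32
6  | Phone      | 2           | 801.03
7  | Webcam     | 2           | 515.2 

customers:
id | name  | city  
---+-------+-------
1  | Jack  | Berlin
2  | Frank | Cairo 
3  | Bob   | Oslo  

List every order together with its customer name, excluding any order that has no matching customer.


INNER JOIN keeps only orders rows whose customer_id matches an id in customers. Walk through each order:
  - order 1 (Camera): customer_id=3 -> matches Bob
  - order 2 (Lamp): customer_id=NULL, no match -> dropped
  - order 3 (Tablet): customer_id=1 -> matches Jack
  - order 4 (Pen): customer_id=NULL, no match -> dropped
  - order 5 (Headphones): customer_id=2 -> matches Frank
  - order 6 (Phone): customer_id=2 -> matches Frank
  - order 7 (Webcam): customer_id=2 -> matches Frank
So 2 of 7 rows are dropped.

SQL:
SELECT a.product, b.name AS customer
FROM orders a
INNER JOIN customers b ON a.customer_id = b.id

Result:
product    | customer
-----------+---------
Camera     | Bob     
Tablet     | Jack    
Headphones | Frank   
Phone      | Frank   
Webcam     | Frank   
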